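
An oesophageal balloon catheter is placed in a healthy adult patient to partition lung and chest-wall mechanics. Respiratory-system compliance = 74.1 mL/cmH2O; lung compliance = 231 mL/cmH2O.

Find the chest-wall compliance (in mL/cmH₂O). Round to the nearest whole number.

1/Ccw = 1/Crs − 1/CL.
1/Ccw = 1/74.1 − 1/231 = 0.009166.
Ccw = 109.1 mL/cmH2O.

109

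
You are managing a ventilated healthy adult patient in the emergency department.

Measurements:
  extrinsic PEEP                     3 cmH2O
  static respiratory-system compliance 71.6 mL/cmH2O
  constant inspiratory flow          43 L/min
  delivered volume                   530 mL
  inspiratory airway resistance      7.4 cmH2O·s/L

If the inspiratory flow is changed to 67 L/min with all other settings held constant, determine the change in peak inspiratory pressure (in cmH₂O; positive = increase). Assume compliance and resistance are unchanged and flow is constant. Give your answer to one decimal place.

Flow: 43 L/min ÷ 60 = 0.7167 L/s.
New flow: 67 L/min ÷ 60 = 1.1167 L/s.
PIP = Vt/C + R·V̇ + PEEP (constant-flow equation of motion).
Only the resistive term changes: ΔPIP = R × ΔV̇ = 7.4 × (1.1167 − 0.7167) = 7.4 × 0.4 = 2.96 cmH2O.

3.0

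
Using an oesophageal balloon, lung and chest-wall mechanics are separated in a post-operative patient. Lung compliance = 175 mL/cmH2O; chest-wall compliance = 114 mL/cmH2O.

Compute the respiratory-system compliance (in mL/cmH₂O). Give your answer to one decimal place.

Lung and chest wall are elastances in series: 1/Crs = 1/CL + 1/Ccw.
1/Crs = 1/175 + 1/114 = 0.01449.
Crs = 69.013 mL/cmH2O.

69.0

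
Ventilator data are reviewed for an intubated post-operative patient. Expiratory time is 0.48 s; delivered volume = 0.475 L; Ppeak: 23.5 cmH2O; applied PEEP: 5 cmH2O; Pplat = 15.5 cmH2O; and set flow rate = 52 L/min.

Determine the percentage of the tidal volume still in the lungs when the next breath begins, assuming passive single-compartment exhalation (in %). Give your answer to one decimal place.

31.7

Flow: 52 L/min ÷ 60 = 0.8667 L/s.
R = (PIP − Pplat)/V̇ = (23.5 − 15.5) / 0.8667 = 8.0/0.8667 = 9.23 cmH2O·s/L.
C = Vt/(Pplat − PEEP) = 475.0 / (15.5 − 5) = 475.0/10.5 = 45.238 mL/cmH2O.
τ = R × C = 9.23 × 0.04524 L/cmH2O = 0.4176 s.
Fraction remaining at end-expiration = e^(−Te/τ) = e^(−0.48/0.4176) = 0.3168 → 31.68%.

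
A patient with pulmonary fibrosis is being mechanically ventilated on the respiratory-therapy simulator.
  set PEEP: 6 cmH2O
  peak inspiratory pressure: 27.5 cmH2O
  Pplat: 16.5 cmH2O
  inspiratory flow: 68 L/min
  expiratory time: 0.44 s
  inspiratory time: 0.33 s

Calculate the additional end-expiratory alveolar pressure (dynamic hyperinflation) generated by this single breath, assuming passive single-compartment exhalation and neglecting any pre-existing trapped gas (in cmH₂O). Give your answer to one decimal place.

Flow: 68 L/min ÷ 60 = 1.1333 L/s.
Vt = flow × Ti = 1.1333 L/s × 0.33 s × 1000 mL/L = 373.99 mL.
R = (PIP − Pplat)/V̇ = (27.5 − 16.5) / 1.1333 = 11.0/1.1333 = 9.706 cmH2O·s/L.
C = Vt/(Pplat − PEEP) = 373.99 / (16.5 − 6) = 373.99/10.5 = 35.618 mL/cmH2O.
τ = R × C = 9.706 × 0.03562 L/cmH2O = 0.3457 s.
Fraction remaining = e^(−Te/τ) = e^(−0.44/0.3457) = 0.2801; trapped volume = 373.99 × 0.2801 = 104.75 mL.
Additional alveolar pressure from trapping ≈ V_trapped / C = 104.75 / 35.618 = 2.941 cmH2O.

2.9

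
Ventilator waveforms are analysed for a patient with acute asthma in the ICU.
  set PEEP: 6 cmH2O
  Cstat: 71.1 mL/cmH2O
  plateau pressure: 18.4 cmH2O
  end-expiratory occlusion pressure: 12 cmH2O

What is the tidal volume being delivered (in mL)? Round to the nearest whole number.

455

End-expiratory occlusion gives total PEEP = 12 cmH2O (intrinsic PEEP = 12 − 6 = 6). Use total PEEP for the elastic gradient.
Vt = Cstat × (Pplat − PEEPtotal) = 71.1 × (18.4 − 12) = 71.1 × 6.4 = 455.04 mL.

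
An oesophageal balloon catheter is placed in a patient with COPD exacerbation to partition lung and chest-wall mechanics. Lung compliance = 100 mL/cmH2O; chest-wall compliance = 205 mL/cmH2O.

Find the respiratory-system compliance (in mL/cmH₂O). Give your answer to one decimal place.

Lung and chest wall are elastances in series: 1/Crs = 1/CL + 1/Ccw.
1/Crs = 1/100 + 1/205 = 0.01488.
Crs = 67.204 mL/cmH2O.

67.2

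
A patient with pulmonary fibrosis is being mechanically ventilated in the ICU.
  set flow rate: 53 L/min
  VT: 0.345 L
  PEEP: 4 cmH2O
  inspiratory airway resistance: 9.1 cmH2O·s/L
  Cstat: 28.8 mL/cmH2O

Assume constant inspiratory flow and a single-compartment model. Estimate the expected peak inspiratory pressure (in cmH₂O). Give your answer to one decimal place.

Flow: 53 L/min ÷ 60 = 0.8833 L/s.
Equation of motion (constant flow): PIP = Vt/C + R·V̇ + PEEP.
PIP = 345/28.8 + 9.1×0.8833 + 4 = 11.979 + 8.038 + 4 = 24.017 cmH2O.

24.0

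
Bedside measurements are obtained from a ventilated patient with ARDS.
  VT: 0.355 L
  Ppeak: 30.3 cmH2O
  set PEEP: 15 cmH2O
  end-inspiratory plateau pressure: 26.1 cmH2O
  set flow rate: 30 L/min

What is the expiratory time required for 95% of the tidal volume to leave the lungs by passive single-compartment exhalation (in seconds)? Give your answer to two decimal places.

Flow: 30 L/min ÷ 60 = 0.5 L/s.
R = (PIP − Pplat)/V̇ = (30.3 − 26.1) / 0.5 = 4.2/0.5 = 8.4 cmH2O·s/L.
C = Vt/(Pplat − PEEP) = 355.0 / (26.1 − 15) = 355.0/11.1 = 31.982 mL/cmH2O.
τ = R × C = 8.4 × 0.03198 L/cmH2O = 0.2686 s.
t = −τ·ln(1 − 0.95) = −0.2686·ln(0.05) = 0.8047 s.

0.80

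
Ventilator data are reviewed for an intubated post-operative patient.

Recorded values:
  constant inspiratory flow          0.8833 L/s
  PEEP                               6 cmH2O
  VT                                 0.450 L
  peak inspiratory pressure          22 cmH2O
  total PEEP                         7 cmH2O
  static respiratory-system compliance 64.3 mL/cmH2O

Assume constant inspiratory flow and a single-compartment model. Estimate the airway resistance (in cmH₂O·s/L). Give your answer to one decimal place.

9.1

Total PEEP = 7 cmH2O (set 6 + intrinsic 1); this is the baseline alveolar pressure.
Equation of motion (constant flow): PIP = Vt/C + R·V̇ + PEEP.
R·V̇ = PIP − Vt/C − PEEP = 22 − 450/64.3 − 7 = 22 − 6.998 − 7 = 8.002 cmH2O.
R = 8.002 / 0.8833 = 9.059 cmH2O·s/L.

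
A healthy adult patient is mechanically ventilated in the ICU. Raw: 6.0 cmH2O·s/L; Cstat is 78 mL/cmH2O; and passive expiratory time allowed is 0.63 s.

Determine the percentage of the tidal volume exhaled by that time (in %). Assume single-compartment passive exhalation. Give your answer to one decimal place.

τ = R × C = 6.0 × 78 mL/cmH2O = 6.0 × 0.078 L/cmH2O = 0.468 s.
Passive exhalation: V(t)/V₀ = e^(−t/τ) = e^(−0.63/0.468) = 0.2602.
Fraction exhaled = 1 − 0.2602 = 0.7398 → 73.98%.

74.0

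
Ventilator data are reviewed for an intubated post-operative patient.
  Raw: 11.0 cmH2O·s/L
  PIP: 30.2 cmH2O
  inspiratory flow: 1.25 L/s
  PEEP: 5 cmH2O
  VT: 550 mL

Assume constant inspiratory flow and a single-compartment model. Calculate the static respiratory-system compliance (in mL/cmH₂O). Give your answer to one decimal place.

Equation of motion (constant flow): PIP = Vt/C + R·V̇ + PEEP.
Vt/C = PIP − R·V̇ − PEEP = 30.2 − 11.0×1.25 − 5 = 30.2 − 13.75 − 5 = 11.45 cmH2O.
C = Vt / 11.45 = 550 / 11.45 = 48.035 mL/cmH2O.

48.0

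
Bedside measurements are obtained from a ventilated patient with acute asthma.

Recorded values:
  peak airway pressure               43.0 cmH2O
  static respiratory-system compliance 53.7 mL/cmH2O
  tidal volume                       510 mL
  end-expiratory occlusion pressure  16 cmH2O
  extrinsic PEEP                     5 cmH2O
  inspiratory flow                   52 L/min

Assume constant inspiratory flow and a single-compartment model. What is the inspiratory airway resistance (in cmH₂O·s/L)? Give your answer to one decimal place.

20.2

Flow: 52 L/min ÷ 60 = 0.8667 L/s.
Total PEEP = 16 cmH2O (set 5 + intrinsic 11); this is the baseline alveolar pressure.
Equation of motion (constant flow): PIP = Vt/C + R·V̇ + PEEP.
R·V̇ = PIP − Vt/C − PEEP = 43.0 − 510/53.7 − 16 = 43.0 − 9.497 − 16 = 17.503 cmH2O.
R = 17.503 / 0.8667 = 20.195 cmH2O·s/L.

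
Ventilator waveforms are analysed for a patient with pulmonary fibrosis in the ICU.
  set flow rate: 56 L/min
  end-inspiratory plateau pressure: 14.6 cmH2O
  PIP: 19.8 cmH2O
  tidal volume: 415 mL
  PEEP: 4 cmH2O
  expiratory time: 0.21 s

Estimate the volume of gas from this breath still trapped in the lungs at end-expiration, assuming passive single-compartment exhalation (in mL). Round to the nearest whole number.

Flow: 56 L/min ÷ 60 = 0.9333 L/s.
R = (PIP − Pplat)/V̇ = (19.8 − 14.6) / 0.9333 = 5.2/0.9333 = 5.572 cmH2O·s/L.
C = Vt/(Pplat − PEEP) = 415.0 / (14.6 − 4) = 415.0/10.6 = 39.151 mL/cmH2O.
τ = R × C = 5.572 × 0.03915 L/cmH2O = 0.2181 s.
Fraction remaining = e^(−Te/τ) = e^(−0.21/0.2181) = 0.3818.
Trapped volume = 415.0 × 0.3818 = 158.45 mL.

158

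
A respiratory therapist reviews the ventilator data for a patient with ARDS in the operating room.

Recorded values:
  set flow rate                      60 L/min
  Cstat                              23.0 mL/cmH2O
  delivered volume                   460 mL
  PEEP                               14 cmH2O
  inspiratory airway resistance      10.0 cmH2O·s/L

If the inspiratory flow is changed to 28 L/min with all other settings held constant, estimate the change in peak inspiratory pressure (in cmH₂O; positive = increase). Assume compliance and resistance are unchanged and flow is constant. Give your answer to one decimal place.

-5.3

Flow: 60 L/min ÷ 60 = 1 L/s.
New flow: 28 L/min ÷ 60 = 0.4667 L/s.
PIP = Vt/C + R·V̇ + PEEP (constant-flow equation of motion).
Only the resistive term changes: ΔPIP = R × ΔV̇ = 10.0 × (0.4667 − 1) = 10.0 × -0.5333 = -5.333 cmH2O.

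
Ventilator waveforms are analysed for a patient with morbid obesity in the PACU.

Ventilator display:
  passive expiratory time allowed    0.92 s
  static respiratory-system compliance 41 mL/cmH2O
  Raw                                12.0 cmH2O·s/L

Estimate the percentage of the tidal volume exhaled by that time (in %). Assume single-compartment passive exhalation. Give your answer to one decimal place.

84.6

τ = R × C = 12.0 × 41 mL/cmH2O = 12.0 × 0.041 L/cmH2O = 0.492 s.
Passive exhalation: V(t)/V₀ = e^(−t/τ) = e^(−0.92/0.492) = 0.1541.
Fraction exhaled = 1 − 0.1541 = 0.8459 → 84.59%.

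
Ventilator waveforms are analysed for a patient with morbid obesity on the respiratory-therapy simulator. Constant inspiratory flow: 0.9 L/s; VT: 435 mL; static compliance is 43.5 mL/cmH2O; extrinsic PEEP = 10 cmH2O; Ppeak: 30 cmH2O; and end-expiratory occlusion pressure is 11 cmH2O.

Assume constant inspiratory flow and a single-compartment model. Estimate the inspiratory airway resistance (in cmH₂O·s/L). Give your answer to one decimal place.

Total PEEP = 11 cmH2O (set 10 + intrinsic 1); this is the baseline alveolar pressure.
Equation of motion (constant flow): PIP = Vt/C + R·V̇ + PEEP.
R·V̇ = PIP − Vt/C − PEEP = 30 − 435/43.5 − 11 = 30 − 10.0 − 11 = 9.0 cmH2O.
R = 9.0 / 0.9 = 10.0 cmH2O·s/L.

10.0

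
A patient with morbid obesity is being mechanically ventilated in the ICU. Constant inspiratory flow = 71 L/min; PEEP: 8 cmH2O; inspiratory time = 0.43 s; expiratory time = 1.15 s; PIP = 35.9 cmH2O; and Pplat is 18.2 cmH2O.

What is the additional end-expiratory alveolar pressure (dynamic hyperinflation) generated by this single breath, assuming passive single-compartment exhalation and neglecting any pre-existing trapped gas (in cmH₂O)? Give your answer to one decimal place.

Flow: 71 L/min ÷ 60 = 1.1833 L/s.
Vt = flow × Ti = 1.1833 L/s × 0.43 s × 1000 mL/L = 508.82 mL.
R = (PIP − Pplat)/V̇ = (35.9 − 18.2) / 1.1833 = 17.7/1.1833 = 14.958 cmH2O·s/L.
C = Vt/(Pplat − PEEP) = 508.82 / (18.2 − 8) = 508.82/10.2 = 49.884 mL/cmH2O.
τ = R × C = 14.958 × 0.04988 L/cmH2O = 0.7461 s.
Fraction remaining = e^(−Te/τ) = e^(−1.15/0.7461) = 0.2141; trapped volume = 508.82 × 0.2141 = 108.94 mL.
Additional alveolar pressure from trapping ≈ V_trapped / C = 108.94 / 49.884 = 2.184 cmH2O.

2.2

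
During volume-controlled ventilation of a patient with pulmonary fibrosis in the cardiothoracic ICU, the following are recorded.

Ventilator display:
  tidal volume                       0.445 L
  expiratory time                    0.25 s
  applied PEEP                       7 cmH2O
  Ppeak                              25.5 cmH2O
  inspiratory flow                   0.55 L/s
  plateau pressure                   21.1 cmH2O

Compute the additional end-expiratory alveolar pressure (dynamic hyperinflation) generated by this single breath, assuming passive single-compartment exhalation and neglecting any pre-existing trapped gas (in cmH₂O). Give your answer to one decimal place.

5.2

R = (PIP − Pplat)/V̇ = (25.5 − 21.1) / 0.55 = 4.4/0.55 = 8.0 cmH2O·s/L.
C = Vt/(Pplat − PEEP) = 445.0 / (21.1 − 7) = 445.0/14.1 = 31.56 mL/cmH2O.
τ = R × C = 8.0 × 0.03156 L/cmH2O = 0.2525 s.
Fraction remaining = e^(−Te/τ) = e^(−0.25/0.2525) = 0.3715; trapped volume = 445.0 × 0.3715 = 165.32 mL.
Additional alveolar pressure from trapping ≈ V_trapped / C = 165.32 / 31.56 = 5.238 cmH2O.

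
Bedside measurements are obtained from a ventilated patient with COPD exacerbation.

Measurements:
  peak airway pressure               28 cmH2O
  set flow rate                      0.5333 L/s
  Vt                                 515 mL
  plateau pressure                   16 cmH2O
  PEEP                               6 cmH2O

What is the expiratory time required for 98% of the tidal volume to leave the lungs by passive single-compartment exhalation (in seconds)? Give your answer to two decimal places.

R = (PIP − Pplat)/V̇ = (28 − 16) / 0.5333 = 12.0/0.5333 = 22.501 cmH2O·s/L.
C = Vt/(Pplat − PEEP) = 515.0 / (16 − 6) = 515.0/10.0 = 51.5 mL/cmH2O.
τ = R × C = 22.501 × 0.0515 L/cmH2O = 1.159 s.
t = −τ·ln(1 − 0.98) = −1.159·ln(0.02) = 4.534 s.

4.53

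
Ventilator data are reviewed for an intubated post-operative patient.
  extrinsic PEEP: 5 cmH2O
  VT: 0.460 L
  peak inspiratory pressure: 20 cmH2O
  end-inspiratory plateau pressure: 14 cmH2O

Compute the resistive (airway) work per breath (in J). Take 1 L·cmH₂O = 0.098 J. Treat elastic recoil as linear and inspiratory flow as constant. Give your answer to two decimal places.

0.27

With constant inspiratory flow the resistive pressure is constant at PIP − Pplat = 20 − 14 = 6.0 cmH2O, so resistive work = 6.0 × 0.460 = 2.76 L·cmH2O.
× 0.098 J/(L·cmH2O) → 0.2705 J.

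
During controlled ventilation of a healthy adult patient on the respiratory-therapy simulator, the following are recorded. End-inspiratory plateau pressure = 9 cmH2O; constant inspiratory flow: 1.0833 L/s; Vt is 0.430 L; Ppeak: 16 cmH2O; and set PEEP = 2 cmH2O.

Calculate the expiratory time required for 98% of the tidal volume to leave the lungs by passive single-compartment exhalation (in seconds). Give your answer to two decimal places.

R = (PIP − Pplat)/V̇ = (16 − 9) / 1.0833 = 7.0/1.0833 = 6.462 cmH2O·s/L.
C = Vt/(Pplat − PEEP) = 430.0 / (9 − 2) = 430.0/7.0 = 61.429 mL/cmH2O.
τ = R × C = 6.462 × 0.06143 L/cmH2O = 0.397 s.
t = −τ·ln(1 − 0.98) = −0.397·ln(0.02) = 1.553 s.

1.55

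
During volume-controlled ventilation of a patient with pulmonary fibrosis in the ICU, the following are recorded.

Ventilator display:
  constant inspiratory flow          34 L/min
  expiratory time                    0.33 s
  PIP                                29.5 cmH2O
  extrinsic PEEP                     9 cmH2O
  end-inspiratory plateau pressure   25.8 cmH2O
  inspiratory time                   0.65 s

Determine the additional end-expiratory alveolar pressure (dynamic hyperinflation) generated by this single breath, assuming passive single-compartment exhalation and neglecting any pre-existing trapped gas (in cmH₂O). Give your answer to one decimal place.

Flow: 34 L/min ÷ 60 = 0.5667 L/s.
Vt = flow × Ti = 0.5667 L/s × 0.65 s × 1000 mL/L = 368.36 mL.
R = (PIP − Pplat)/V̇ = (29.5 − 25.8) / 0.5667 = 3.7/0.5667 = 6.529 cmH2O·s/L.
C = Vt/(Pplat − PEEP) = 368.36 / (25.8 − 9) = 368.36/16.8 = 21.926 mL/cmH2O.
τ = R × C = 6.529 × 0.02193 L/cmH2O = 0.1432 s.
Fraction remaining = e^(−Te/τ) = e^(−0.33/0.1432) = 0.09981; trapped volume = 368.36 × 0.09981 = 36.766 mL.
Additional alveolar pressure from trapping ≈ V_trapped / C = 36.766 / 21.926 = 1.677 cmH2O.

1.7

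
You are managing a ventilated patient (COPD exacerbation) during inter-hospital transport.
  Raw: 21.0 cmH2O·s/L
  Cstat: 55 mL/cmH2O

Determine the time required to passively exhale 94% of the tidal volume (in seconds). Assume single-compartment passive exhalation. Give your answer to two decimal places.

τ = R × C = 21.0 × 55 mL/cmH2O = 21.0 × 0.055 L/cmH2O = 1.155 s.
Exhaled fraction f = 1 − e^(−t/τ) → t = −τ·ln(1 − f) = −1.155·ln(0.06) = 3.249 s.

3.25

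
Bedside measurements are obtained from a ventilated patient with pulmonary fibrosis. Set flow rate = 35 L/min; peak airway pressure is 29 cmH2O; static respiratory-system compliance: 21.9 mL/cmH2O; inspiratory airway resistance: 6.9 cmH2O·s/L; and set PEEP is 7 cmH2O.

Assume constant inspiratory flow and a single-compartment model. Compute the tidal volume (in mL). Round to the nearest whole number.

394

Flow: 35 L/min ÷ 60 = 0.5833 L/s.
Equation of motion (constant flow): PIP = Vt/C + R·V̇ + PEEP.
Vt/C = PIP − R·V̇ − PEEP = 29 − 4.025 − 7 = 17.975 cmH2O.
Vt = C × 17.975 = 21.9 × 17.975 = 393.65 mL.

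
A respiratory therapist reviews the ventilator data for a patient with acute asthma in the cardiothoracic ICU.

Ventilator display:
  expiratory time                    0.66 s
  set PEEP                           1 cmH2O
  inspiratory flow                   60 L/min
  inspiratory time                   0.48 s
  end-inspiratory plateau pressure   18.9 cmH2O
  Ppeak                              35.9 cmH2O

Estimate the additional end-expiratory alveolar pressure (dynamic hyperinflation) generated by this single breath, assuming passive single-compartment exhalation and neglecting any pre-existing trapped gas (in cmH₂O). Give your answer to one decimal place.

Flow: 60 L/min ÷ 60 = 1 L/s.
Vt = flow × Ti = 1 L/s × 0.48 s × 1000 mL/L = 480.0 mL.
R = (PIP − Pplat)/V̇ = (35.9 − 18.9) / 1 = 17.0/1 = 17.0 cmH2O·s/L.
C = Vt/(Pplat − PEEP) = 480.0 / (18.9 − 1) = 480.0/17.9 = 26.816 mL/cmH2O.
τ = R × C = 17.0 × 0.02682 L/cmH2O = 0.4559 s.
Fraction remaining = e^(−Te/τ) = e^(−0.66/0.4559) = 0.2351; trapped volume = 480.0 × 0.2351 = 112.85 mL.
Additional alveolar pressure from trapping ≈ V_trapped / C = 112.85 / 26.816 = 4.208 cmH2O.

4.2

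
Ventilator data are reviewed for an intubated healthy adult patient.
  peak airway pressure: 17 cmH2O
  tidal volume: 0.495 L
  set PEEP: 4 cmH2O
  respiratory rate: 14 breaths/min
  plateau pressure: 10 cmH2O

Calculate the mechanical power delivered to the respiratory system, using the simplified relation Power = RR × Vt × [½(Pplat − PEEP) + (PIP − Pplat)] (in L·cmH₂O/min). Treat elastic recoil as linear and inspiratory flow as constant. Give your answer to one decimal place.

69.3

Per-breath work = Vt × [½(Pplat−PEEP) + (PIP−Pplat)] = 0.495 × [0.5×6.0 + 7.0] = 0.495 × 10.0 = 4.95 L·cmH2O.
Power = 14 × 4.95 = 69.3 L·cmH2O/min.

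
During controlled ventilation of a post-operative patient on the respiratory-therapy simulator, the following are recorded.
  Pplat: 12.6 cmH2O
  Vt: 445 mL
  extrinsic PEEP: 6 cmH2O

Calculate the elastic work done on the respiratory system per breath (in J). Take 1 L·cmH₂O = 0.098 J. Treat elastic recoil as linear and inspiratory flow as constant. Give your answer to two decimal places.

Elastic work ≈ ½ × (Pplat − PEEP) × Vt = 0.5 × (12.6 − 6) × 0.445 L = 0.5 × 6.6 × 0.445 = 1.469 L·cmH2O.
× 0.098 J/(L·cmH2O) → 0.144 J.

0.14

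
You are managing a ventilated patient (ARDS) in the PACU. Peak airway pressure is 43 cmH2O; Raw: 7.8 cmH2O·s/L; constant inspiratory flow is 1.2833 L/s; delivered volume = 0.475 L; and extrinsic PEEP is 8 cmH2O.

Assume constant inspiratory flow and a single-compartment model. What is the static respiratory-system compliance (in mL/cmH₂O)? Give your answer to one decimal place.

Equation of motion (constant flow): PIP = Vt/C + R·V̇ + PEEP.
Vt/C = PIP − R·V̇ − PEEP = 43 − 7.8×1.2833 − 8 = 43 − 10.01 − 8 = 24.99 cmH2O.
C = Vt / 24.99 = 475 / 24.99 = 19.008 mL/cmH2O.

19.0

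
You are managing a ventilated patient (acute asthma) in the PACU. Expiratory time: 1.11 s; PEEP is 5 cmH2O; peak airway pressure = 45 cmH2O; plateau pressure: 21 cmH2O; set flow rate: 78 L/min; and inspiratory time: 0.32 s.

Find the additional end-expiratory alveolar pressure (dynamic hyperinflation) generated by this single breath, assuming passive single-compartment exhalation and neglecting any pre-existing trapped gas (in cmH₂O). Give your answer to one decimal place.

1.6

Flow: 78 L/min ÷ 60 = 1.3 L/s.
Vt = flow × Ti = 1.3 L/s × 0.32 s × 1000 mL/L = 416.0 mL.
R = (PIP − Pplat)/V̇ = (45 − 21) / 1.3 = 24.0/1.3 = 18.462 cmH2O·s/L.
C = Vt/(Pplat − PEEP) = 416.0 / (21 − 5) = 416.0/16.0 = 26.0 mL/cmH2O.
τ = R × C = 18.462 × 0.026 L/cmH2O = 0.48 s.
Fraction remaining = e^(−Te/τ) = e^(−1.11/0.48) = 0.09901; trapped volume = 416.0 × 0.09901 = 41.188 mL.
Additional alveolar pressure from trapping ≈ V_trapped / C = 41.188 / 26.0 = 1.584 cmH2O.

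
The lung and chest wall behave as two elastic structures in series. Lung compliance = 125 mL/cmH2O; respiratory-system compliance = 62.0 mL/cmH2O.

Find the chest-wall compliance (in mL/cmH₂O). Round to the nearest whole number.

1/Ccw = 1/Crs − 1/CL.
1/Ccw = 1/62.0 − 1/125 = 0.008129.
Ccw = 123.02 mL/cmH2O.

123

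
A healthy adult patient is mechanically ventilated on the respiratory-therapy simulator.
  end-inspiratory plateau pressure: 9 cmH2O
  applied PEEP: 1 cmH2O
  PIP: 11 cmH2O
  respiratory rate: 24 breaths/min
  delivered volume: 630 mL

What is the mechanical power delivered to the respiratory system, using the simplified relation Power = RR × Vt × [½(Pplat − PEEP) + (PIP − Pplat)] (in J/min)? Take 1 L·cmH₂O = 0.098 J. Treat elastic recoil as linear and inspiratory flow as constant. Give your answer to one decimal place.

8.9

Per-breath work = Vt × [½(Pplat−PEEP) + (PIP−Pplat)] = 0.630 × [0.5×8.0 + 2.0] = 0.630 × 6.0 = 3.78 L·cmH2O.
Power = 24 × 3.78 = 90.72 L·cmH2O/min.
× 0.098 J/(L·cmH2O) → 8.891 J/min.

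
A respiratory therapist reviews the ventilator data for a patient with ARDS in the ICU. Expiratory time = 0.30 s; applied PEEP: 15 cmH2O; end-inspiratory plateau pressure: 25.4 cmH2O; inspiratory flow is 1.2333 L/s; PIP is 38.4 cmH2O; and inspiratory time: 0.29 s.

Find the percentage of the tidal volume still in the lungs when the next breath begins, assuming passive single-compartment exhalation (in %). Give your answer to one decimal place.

Vt = flow × Ti = 1.2333 L/s × 0.29 s × 1000 mL/L = 357.66 mL.
R = (PIP − Pplat)/V̇ = (38.4 − 25.4) / 1.2333 = 13.0/1.2333 = 10.541 cmH2O·s/L.
C = Vt/(Pplat − PEEP) = 357.66 / (25.4 − 15) = 357.66/10.4 = 34.39 mL/cmH2O.
τ = R × C = 10.541 × 0.03439 L/cmH2O = 0.3625 s.
Fraction remaining at end-expiration = e^(−Te/τ) = e^(−0.30/0.3625) = 0.4371 → 43.71%.

43.7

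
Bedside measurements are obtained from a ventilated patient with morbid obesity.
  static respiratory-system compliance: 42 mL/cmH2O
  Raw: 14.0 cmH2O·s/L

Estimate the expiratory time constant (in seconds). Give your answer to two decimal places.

τ = R × C = 14.0 × 42 mL/cmH2O = 14.0 × 0.042 L/cmH2O = 0.588 s.

0.59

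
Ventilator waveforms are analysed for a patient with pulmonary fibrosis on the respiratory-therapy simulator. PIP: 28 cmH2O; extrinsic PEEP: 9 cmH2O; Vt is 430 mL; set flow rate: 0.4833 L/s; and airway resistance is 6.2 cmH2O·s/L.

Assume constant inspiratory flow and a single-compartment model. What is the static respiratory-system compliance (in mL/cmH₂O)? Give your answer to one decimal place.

Equation of motion (constant flow): PIP = Vt/C + R·V̇ + PEEP.
Vt/C = PIP − R·V̇ − PEEP = 28 − 6.2×0.4833 − 9 = 28 − 2.996 − 9 = 16.004 cmH2O.
C = Vt / 16.004 = 430 / 16.004 = 26.868 mL/cmH2O.

26.9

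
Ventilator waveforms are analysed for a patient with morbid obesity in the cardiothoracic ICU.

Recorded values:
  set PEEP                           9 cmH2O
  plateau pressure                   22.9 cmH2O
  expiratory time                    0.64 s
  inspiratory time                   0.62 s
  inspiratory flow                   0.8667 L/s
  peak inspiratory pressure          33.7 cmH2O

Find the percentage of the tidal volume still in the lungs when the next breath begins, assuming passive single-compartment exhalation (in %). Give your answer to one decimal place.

26.5

Vt = flow × Ti = 0.8667 L/s × 0.62 s × 1000 mL/L = 537.35 mL.
R = (PIP − Pplat)/V̇ = (33.7 − 22.9) / 0.8667 = 10.8/0.8667 = 12.461 cmH2O·s/L.
C = Vt/(Pplat − PEEP) = 537.35 / (22.9 − 9) = 537.35/13.9 = 38.658 mL/cmH2O.
τ = R × C = 12.461 × 0.03866 L/cmH2O = 0.4817 s.
Fraction remaining at end-expiration = e^(−Te/τ) = e^(−0.64/0.4817) = 0.2648 → 26.48%.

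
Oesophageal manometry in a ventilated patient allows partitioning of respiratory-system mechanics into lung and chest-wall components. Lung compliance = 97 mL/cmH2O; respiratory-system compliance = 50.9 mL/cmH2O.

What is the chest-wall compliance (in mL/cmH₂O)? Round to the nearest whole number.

1/Ccw = 1/Crs − 1/CL.
1/Ccw = 1/50.9 − 1/97 = 0.009337.
Ccw = 107.1 mL/cmH2O.

107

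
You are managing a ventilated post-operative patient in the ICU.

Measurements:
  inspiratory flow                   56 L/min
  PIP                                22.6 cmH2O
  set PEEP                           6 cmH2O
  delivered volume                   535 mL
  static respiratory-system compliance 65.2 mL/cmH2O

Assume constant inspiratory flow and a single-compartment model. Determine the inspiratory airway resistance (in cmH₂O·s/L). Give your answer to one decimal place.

Flow: 56 L/min ÷ 60 = 0.9333 L/s.
Equation of motion (constant flow): PIP = Vt/C + R·V̇ + PEEP.
R·V̇ = PIP − Vt/C − PEEP = 22.6 − 535/65.2 − 6 = 22.6 − 8.206 − 6 = 8.394 cmH2O.
R = 8.394 / 0.9333 = 8.994 cmH2O·s/L.

9.0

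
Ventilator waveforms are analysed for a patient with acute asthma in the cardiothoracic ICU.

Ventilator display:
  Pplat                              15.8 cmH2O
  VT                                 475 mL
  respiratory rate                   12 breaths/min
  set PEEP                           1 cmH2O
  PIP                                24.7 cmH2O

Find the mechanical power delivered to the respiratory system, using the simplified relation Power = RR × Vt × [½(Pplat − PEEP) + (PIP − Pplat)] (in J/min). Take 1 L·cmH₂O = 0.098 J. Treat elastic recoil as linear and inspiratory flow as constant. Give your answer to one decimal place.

Per-breath work = Vt × [½(Pplat−PEEP) + (PIP−Pplat)] = 0.475 × [0.5×14.8 + 8.9] = 0.475 × 16.3 = 7.743 L·cmH2O.
Power = 12 × 7.743 = 92.916 L·cmH2O/min.
× 0.098 J/(L·cmH2O) → 9.106 J/min.

9.1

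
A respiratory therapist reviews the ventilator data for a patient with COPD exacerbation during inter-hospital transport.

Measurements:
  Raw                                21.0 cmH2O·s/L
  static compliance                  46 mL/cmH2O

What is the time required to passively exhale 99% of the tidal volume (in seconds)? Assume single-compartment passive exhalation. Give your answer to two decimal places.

4.45

τ = R × C = 21.0 × 46 mL/cmH2O = 21.0 × 0.046 L/cmH2O = 0.966 s.
Exhaled fraction f = 1 − e^(−t/τ) → t = −τ·ln(1 − f) = −0.966·ln(0.01) = 4.449 s.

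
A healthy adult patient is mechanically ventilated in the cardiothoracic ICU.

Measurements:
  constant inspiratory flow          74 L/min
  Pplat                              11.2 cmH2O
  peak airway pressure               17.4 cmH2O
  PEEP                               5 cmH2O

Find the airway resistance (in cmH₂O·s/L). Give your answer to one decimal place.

Flow: 74 L/min ÷ 60 = 1.2333 L/s.
Raw = (PIP − Pplat) / flow = (17.4 − 11.2) / 1.2333 = 6.2 / 1.2333 = 5.027 cmH2O·s/L.

5.0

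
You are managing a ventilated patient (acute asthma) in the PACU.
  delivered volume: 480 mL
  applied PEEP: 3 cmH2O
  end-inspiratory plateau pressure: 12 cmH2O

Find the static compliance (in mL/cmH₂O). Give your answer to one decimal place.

Cstat = Vt / (Pplat − PEEP) = 480 / (12 − 3) = 480 / 9.0 = 53.333 mL/cmH2O.

53.3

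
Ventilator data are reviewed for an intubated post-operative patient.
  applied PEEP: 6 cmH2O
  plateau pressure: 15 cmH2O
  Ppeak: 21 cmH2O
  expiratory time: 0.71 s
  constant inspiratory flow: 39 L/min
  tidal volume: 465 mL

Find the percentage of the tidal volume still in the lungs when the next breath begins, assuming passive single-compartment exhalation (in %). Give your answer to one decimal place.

22.6

Flow: 39 L/min ÷ 60 = 0.65 L/s.
R = (PIP − Pplat)/V̇ = (21 − 15) / 0.65 = 6.0/0.65 = 9.231 cmH2O·s/L.
C = Vt/(Pplat − PEEP) = 465.0 / (15 − 6) = 465.0/9.0 = 51.667 mL/cmH2O.
τ = R × C = 9.231 × 0.05167 L/cmH2O = 0.477 s.
Fraction remaining at end-expiration = e^(−Te/τ) = e^(−0.71/0.477) = 0.2257 → 22.57%.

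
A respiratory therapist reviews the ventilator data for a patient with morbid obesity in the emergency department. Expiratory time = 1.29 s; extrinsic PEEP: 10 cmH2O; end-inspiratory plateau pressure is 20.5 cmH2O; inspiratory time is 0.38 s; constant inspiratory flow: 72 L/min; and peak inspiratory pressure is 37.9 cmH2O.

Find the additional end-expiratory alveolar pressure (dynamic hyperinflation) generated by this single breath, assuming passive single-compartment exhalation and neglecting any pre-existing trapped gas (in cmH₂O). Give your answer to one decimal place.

Flow: 72 L/min ÷ 60 = 1.2 L/s.
Vt = flow × Ti = 1.2 L/s × 0.38 s × 1000 mL/L = 456.0 mL.
R = (PIP − Pplat)/V̇ = (37.9 − 20.5) / 1.2 = 17.4/1.2 = 14.5 cmH2O·s/L.
C = Vt/(Pplat − PEEP) = 456.0 / (20.5 − 10) = 456.0/10.5 = 43.429 mL/cmH2O.
τ = R × C = 14.5 × 0.04343 L/cmH2O = 0.6297 s.
Fraction remaining = e^(−Te/τ) = e^(−1.29/0.6297) = 0.1289; trapped volume = 456.0 × 0.1289 = 58.778 mL.
Additional alveolar pressure from trapping ≈ V_trapped / C = 58.778 / 43.429 = 1.353 cmH2O.

1.4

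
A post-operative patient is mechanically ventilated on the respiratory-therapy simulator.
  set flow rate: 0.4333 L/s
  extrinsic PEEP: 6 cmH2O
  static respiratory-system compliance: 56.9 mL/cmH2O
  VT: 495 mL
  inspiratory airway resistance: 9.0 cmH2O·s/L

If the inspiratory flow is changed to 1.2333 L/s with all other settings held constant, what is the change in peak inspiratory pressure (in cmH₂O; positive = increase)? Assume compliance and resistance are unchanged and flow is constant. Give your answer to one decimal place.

PIP = Vt/C + R·V̇ + PEEP (constant-flow equation of motion).
Only the resistive term changes: ΔPIP = R × ΔV̇ = 9.0 × (1.2333 − 0.4333) = 9.0 × 0.8 = 7.2 cmH2O.

7.2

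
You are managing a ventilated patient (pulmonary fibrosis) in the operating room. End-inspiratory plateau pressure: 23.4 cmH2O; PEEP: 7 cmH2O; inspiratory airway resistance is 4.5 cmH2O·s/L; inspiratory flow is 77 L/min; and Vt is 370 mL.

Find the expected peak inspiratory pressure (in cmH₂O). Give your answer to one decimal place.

Flow: 77 L/min ÷ 60 = 1.2833 L/s.
PIP = Pplat + Raw × flow = 23.4 + 4.5 × 1.2833 = 23.4 + 5.775 = 29.175 cmH2O.

29.2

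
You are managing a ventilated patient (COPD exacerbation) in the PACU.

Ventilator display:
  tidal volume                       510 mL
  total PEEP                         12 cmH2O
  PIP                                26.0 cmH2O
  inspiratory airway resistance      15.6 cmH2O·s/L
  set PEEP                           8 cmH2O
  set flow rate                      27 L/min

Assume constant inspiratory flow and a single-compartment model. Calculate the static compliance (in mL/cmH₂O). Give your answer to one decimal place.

73.1

Flow: 27 L/min ÷ 60 = 0.45 L/s.
Total PEEP = 12 cmH2O (set 8 + intrinsic 4); this is the baseline alveolar pressure.
Equation of motion (constant flow): PIP = Vt/C + R·V̇ + PEEP.
Vt/C = PIP − R·V̇ − PEEP = 26.0 − 15.6×0.45 − 12 = 26.0 − 7.02 − 12 = 6.98 cmH2O.
C = Vt / 6.98 = 510 / 6.98 = 73.066 mL/cmH2O.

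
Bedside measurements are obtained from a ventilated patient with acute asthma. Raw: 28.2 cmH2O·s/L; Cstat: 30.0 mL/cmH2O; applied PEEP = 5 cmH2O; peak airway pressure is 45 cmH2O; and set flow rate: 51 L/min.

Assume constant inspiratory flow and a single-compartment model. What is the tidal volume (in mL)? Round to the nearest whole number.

Flow: 51 L/min ÷ 60 = 0.85 L/s.
Equation of motion (constant flow): PIP = Vt/C + R·V̇ + PEEP.
Vt/C = PIP − R·V̇ − PEEP = 45 − 23.97 − 5 = 16.03 cmH2O.
Vt = C × 16.03 = 30.0 × 16.03 = 480.9 mL.

481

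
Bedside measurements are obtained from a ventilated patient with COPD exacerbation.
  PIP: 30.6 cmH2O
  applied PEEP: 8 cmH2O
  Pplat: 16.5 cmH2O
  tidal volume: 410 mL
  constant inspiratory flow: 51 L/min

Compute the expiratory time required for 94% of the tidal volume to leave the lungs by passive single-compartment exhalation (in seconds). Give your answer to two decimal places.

Flow: 51 L/min ÷ 60 = 0.85 L/s.
R = (PIP − Pplat)/V̇ = (30.6 − 16.5) / 0.85 = 14.1/0.85 = 16.588 cmH2O·s/L.
C = Vt/(Pplat − PEEP) = 410.0 / (16.5 − 8) = 410.0/8.5 = 48.235 mL/cmH2O.
τ = R × C = 16.588 × 0.04824 L/cmH2O = 0.8002 s.
t = −τ·ln(1 − 0.94) = −0.8002·ln(0.06) = 2.251 s.

2.25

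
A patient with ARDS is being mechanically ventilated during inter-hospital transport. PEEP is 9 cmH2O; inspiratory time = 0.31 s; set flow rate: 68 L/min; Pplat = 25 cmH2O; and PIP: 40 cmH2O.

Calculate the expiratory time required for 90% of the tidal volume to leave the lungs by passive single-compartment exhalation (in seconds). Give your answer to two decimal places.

0.67

Flow: 68 L/min ÷ 60 = 1.1333 L/s.
Vt = flow × Ti = 1.1333 L/s × 0.31 s × 1000 mL/L = 351.32 mL.
R = (PIP − Pplat)/V̇ = (40 − 25) / 1.1333 = 15.0/1.1333 = 13.236 cmH2O·s/L.
C = Vt/(Pplat − PEEP) = 351.32 / (25 − 9) = 351.32/16.0 = 21.958 mL/cmH2O.
τ = R × C = 13.236 × 0.02196 L/cmH2O = 0.2907 s.
t = −τ·ln(1 − 0.90) = −0.2907·ln(0.1) = 0.6694 s.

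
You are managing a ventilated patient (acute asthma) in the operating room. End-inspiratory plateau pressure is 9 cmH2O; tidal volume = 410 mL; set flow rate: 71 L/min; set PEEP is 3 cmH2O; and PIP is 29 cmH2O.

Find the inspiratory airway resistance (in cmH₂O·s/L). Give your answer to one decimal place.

16.9

Flow: 71 L/min ÷ 60 = 1.1833 L/s.
Raw = (PIP − Pplat) / flow = (29 − 9) / 1.1833 = 20.0 / 1.1833 = 16.902 cmH2O·s/L.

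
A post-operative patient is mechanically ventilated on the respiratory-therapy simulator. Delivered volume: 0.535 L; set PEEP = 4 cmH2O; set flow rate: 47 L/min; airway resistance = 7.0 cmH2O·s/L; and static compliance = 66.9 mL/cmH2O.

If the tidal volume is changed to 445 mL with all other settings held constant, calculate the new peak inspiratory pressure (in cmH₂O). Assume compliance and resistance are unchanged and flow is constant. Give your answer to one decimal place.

Flow: 47 L/min ÷ 60 = 0.7833 L/s.
PIP = Vt/C + R·V̇ + PEEP (constant-flow equation of motion).
Only the elastic term changes: ΔPIP = ΔVt / C = (445 − 535) / 66.9 = -1.345 cmH2O.
Original PIP = 535/66.9 + 7.0×0.7833 + 4 = 17.48 cmH2O; new PIP = 17.48 + (-1.345) = 16.135 cmH2O.

16.1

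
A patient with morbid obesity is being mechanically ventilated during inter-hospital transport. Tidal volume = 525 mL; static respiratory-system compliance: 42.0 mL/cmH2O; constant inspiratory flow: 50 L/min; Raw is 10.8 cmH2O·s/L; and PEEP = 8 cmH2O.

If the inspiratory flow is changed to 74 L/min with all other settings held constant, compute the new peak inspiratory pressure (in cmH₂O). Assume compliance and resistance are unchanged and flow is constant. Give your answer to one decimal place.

33.8

Flow: 50 L/min ÷ 60 = 0.8333 L/s.
New flow: 74 L/min ÷ 60 = 1.2333 L/s.
PIP = Vt/C + R·V̇ + PEEP (constant-flow equation of motion).
Only the resistive term changes: ΔPIP = R × ΔV̇ = 10.8 × (1.2333 − 0.8333) = 10.8 × 0.4 = 4.32 cmH2O.
Original PIP = 525/42.0 + 10.8×0.8333 + 8 = 29.5 cmH2O; new PIP = 29.5 + (4.32) = 33.82 cmH2O.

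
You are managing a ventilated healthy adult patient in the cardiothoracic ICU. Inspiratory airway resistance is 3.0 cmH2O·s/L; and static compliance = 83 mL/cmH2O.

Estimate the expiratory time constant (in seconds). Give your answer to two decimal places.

τ = R × C = 3.0 × 83 mL/cmH2O = 3.0 × 0.083 L/cmH2O = 0.249 s.

0.25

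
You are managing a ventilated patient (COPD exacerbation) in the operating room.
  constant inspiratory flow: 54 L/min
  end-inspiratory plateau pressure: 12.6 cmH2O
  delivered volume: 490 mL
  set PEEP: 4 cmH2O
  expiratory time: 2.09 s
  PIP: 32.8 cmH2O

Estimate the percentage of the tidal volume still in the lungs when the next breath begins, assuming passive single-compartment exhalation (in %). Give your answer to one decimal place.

Flow: 54 L/min ÷ 60 = 0.9 L/s.
R = (PIP − Pplat)/V̇ = (32.8 − 12.6) / 0.9 = 20.2/0.9 = 22.444 cmH2O·s/L.
C = Vt/(Pplat − PEEP) = 490.0 / (12.6 − 4) = 490.0/8.6 = 56.977 mL/cmH2O.
τ = R × C = 22.444 × 0.05698 L/cmH2O = 1.279 s.
Fraction remaining at end-expiration = e^(−Te/τ) = e^(−2.09/1.279) = 0.1951 → 19.51%.

19.5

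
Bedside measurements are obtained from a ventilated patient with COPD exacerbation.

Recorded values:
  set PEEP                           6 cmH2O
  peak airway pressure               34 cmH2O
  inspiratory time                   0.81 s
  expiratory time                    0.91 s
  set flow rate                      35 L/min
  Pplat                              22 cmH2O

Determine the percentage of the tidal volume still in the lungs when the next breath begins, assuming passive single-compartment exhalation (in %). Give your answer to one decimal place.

22.4

Flow: 35 L/min ÷ 60 = 0.5833 L/s.
Vt = flow × Ti = 0.5833 L/s × 0.81 s × 1000 mL/L = 472.47 mL.
R = (PIP − Pplat)/V̇ = (34 − 22) / 0.5833 = 12.0/0.5833 = 20.573 cmH2O·s/L.
C = Vt/(Pplat − PEEP) = 472.47 / (22 − 6) = 472.47/16.0 = 29.529 mL/cmH2O.
τ = R × C = 20.573 × 0.02953 L/cmH2O = 0.6075 s.
Fraction remaining at end-expiration = e^(−Te/τ) = e^(−0.91/0.6075) = 0.2236 → 22.36%.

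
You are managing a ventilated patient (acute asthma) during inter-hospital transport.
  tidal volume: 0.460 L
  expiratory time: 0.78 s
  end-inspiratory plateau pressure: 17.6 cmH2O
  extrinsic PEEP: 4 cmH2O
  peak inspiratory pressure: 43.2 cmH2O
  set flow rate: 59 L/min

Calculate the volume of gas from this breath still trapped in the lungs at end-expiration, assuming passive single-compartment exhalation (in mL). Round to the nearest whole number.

190

Flow: 59 L/min ÷ 60 = 0.9833 L/s.
R = (PIP − Pplat)/V̇ = (43.2 − 17.6) / 0.9833 = 25.6/0.9833 = 26.035 cmH2O·s/L.
C = Vt/(Pplat − PEEP) = 460.0 / (17.6 − 4) = 460.0/13.6 = 33.824 mL/cmH2O.
τ = R × C = 26.035 × 0.03382 L/cmH2O = 0.8805 s.
Fraction remaining = e^(−Te/τ) = e^(−0.78/0.8805) = 0.4124.
Trapped volume = 460.0 × 0.4124 = 189.7 mL.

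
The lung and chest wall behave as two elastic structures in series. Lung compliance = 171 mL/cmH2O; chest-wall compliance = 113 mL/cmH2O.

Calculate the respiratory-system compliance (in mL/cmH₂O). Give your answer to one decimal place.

Lung and chest wall are elastances in series: 1/Crs = 1/CL + 1/Ccw.
1/Crs = 1/171 + 1/113 = 0.0147.
Crs = 68.027 mL/cmH2O.

68.0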